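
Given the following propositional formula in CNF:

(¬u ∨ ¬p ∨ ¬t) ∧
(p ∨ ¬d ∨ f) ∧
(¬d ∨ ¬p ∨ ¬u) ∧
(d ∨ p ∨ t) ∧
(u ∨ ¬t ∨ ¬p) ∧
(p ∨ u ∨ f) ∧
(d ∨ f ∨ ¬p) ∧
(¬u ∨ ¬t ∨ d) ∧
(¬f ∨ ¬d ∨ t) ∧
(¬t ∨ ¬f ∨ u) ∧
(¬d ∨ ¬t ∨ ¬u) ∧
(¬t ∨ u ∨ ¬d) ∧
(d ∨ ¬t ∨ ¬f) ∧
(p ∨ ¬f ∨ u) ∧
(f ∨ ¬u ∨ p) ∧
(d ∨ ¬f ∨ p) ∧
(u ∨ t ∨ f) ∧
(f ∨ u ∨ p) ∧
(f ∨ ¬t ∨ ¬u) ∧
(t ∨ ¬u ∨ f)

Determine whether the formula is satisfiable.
Yes

Yes, the formula is satisfiable.

One satisfying assignment is: t=False, p=True, u=False, f=True, d=False

Verification: With this assignment, all 20 clauses evaluate to true.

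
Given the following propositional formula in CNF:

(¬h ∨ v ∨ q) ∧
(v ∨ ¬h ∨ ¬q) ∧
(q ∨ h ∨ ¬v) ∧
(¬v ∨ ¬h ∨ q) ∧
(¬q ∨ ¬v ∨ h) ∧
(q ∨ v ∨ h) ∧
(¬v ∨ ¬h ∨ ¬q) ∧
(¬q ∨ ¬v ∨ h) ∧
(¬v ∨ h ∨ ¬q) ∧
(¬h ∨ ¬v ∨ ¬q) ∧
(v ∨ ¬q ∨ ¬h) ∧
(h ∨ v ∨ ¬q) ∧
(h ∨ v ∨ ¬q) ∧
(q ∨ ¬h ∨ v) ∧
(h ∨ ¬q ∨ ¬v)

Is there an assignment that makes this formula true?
No

No, the formula is not satisfiable.

No assignment of truth values to the variables can make all 15 clauses true simultaneously.

The formula is UNSAT (unsatisfiable).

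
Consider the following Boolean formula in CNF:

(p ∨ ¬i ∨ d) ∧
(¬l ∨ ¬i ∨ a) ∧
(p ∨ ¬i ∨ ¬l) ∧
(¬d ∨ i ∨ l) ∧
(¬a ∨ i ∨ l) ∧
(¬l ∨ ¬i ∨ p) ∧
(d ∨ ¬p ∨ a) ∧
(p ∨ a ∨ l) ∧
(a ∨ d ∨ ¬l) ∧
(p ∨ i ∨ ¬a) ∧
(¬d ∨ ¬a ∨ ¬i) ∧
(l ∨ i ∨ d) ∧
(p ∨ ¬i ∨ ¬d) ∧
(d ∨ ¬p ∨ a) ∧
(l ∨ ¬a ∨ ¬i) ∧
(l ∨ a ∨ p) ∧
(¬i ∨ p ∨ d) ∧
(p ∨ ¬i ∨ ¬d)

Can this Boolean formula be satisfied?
Yes

Yes, the formula is satisfiable.

One satisfying assignment is: d=False, l=True, a=True, i=False, p=True

Verification: With this assignment, all 18 clauses evaluate to true.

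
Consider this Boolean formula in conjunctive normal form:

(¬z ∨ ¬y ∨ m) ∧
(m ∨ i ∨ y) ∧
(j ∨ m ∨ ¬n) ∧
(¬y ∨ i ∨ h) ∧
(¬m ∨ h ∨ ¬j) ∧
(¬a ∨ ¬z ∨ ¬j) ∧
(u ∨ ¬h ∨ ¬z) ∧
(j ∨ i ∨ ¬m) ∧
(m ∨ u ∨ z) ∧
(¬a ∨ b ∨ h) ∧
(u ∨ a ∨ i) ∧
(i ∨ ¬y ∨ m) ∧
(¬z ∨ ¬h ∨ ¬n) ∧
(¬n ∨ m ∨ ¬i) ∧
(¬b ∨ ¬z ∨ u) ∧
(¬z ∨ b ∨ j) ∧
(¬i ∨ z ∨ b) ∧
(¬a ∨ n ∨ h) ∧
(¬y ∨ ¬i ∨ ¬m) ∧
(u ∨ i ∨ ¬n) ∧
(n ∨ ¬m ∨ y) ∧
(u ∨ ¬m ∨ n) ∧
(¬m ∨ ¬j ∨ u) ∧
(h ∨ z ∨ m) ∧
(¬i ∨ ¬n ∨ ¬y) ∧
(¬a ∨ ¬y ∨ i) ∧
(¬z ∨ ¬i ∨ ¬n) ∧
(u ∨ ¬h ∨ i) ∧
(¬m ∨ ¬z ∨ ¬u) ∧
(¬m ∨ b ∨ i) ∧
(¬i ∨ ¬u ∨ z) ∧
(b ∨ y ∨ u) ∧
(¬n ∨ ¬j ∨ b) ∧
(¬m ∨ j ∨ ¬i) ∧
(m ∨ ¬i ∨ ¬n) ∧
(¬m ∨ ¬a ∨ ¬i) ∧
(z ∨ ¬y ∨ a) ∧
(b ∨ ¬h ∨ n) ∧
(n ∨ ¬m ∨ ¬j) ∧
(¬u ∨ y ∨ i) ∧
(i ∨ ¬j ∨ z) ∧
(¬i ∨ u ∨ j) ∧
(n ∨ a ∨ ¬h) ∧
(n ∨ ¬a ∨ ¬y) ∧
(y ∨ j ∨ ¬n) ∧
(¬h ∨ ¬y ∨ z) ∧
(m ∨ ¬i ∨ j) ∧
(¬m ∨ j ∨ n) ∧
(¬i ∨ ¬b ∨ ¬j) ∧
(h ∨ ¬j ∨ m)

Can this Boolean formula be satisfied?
No

No, the formula is not satisfiable.

No assignment of truth values to the variables can make all 50 clauses true simultaneously.

The formula is UNSAT (unsatisfiable).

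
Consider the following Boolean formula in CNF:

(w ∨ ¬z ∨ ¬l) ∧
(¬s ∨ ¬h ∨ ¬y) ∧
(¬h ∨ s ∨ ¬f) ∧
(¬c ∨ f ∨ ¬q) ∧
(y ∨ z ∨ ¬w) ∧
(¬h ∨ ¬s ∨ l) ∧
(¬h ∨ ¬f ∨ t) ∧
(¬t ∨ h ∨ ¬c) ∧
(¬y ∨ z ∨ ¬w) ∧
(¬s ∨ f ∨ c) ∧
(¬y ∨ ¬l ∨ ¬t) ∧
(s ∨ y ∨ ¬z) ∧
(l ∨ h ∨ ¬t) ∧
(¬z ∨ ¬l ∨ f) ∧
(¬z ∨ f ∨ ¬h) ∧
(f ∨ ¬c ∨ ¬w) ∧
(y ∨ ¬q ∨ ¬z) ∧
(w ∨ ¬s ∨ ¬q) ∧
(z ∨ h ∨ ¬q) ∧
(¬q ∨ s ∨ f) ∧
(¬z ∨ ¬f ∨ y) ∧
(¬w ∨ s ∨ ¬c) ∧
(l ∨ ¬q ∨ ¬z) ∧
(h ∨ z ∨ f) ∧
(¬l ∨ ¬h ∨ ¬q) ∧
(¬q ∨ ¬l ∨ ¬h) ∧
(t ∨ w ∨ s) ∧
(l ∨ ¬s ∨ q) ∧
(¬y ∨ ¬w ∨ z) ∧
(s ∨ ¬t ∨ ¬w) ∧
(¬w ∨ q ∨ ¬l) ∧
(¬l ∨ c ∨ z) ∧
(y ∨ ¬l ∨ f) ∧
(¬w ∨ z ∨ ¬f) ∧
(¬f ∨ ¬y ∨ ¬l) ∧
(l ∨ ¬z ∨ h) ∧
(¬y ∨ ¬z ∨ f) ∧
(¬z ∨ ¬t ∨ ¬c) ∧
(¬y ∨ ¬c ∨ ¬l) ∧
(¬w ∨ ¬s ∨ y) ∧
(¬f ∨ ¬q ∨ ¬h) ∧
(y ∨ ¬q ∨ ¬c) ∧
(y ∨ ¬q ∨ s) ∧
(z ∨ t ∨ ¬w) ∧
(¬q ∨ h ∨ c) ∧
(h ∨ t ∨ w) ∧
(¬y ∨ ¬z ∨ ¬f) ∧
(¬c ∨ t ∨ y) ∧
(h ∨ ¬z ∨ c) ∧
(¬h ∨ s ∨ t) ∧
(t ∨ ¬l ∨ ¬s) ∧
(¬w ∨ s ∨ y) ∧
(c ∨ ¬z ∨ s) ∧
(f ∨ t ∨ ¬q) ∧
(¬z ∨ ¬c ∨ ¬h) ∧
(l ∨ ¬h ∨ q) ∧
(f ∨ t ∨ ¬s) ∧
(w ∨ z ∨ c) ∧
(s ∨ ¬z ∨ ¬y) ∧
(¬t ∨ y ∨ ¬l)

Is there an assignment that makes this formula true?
No

No, the formula is not satisfiable.

No assignment of truth values to the variables can make all 60 clauses true simultaneously.

The formula is UNSAT (unsatisfiable).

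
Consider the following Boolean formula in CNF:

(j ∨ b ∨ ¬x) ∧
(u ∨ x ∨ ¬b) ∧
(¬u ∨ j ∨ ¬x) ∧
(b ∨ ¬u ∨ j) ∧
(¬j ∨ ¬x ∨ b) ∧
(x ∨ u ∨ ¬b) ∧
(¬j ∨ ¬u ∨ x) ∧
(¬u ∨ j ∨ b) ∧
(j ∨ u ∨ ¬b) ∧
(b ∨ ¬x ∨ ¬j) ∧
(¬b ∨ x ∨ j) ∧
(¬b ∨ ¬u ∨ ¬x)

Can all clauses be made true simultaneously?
Yes

Yes, the formula is satisfiable.

One satisfying assignment is: u=False, b=False, j=False, x=False

Verification: With this assignment, all 12 clauses evaluate to true.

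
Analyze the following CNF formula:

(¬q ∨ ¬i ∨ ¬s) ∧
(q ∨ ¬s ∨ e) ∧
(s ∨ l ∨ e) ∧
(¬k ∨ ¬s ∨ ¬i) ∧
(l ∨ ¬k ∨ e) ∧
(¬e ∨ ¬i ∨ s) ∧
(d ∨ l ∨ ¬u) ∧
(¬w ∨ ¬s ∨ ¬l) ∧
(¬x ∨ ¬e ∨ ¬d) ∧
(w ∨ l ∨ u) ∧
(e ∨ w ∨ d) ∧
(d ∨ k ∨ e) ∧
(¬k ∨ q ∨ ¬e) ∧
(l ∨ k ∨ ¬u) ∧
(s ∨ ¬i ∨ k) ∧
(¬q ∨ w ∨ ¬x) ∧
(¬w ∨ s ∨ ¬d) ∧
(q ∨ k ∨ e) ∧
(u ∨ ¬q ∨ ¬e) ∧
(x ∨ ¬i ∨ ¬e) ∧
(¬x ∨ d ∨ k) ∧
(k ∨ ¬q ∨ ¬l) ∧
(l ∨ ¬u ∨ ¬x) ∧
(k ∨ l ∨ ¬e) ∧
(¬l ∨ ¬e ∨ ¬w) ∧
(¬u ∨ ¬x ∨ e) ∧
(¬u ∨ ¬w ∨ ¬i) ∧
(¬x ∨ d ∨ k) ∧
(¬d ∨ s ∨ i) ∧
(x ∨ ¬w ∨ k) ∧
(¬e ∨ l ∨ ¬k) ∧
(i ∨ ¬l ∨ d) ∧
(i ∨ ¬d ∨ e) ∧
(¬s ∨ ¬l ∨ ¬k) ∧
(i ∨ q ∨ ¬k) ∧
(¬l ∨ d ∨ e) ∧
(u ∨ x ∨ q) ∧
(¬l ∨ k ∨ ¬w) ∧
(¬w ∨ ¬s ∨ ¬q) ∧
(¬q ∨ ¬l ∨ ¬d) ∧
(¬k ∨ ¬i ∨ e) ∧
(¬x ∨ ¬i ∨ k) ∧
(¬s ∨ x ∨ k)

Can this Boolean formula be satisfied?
No

No, the formula is not satisfiable.

No assignment of truth values to the variables can make all 43 clauses true simultaneously.

The formula is UNSAT (unsatisfiable).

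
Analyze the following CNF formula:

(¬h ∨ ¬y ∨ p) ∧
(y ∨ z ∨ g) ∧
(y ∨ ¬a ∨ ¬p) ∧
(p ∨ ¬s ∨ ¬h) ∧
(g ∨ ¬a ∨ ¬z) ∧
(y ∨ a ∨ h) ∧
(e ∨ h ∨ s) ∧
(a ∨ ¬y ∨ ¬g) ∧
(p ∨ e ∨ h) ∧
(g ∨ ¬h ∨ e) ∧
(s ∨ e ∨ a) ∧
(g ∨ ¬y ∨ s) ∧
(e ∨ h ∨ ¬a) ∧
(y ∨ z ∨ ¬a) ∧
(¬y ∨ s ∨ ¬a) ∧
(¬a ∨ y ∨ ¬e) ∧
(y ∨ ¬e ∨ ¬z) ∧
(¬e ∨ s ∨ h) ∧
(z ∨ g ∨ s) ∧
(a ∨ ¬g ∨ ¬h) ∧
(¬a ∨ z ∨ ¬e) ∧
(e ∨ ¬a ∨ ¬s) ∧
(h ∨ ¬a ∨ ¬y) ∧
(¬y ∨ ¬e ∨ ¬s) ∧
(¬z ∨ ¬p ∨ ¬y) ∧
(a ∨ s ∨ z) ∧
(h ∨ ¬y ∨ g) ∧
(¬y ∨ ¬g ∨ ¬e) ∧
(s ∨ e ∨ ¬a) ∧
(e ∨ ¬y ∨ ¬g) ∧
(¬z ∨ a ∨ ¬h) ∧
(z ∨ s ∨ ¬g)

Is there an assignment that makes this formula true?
No

No, the formula is not satisfiable.

No assignment of truth values to the variables can make all 32 clauses true simultaneously.

The formula is UNSAT (unsatisfiable).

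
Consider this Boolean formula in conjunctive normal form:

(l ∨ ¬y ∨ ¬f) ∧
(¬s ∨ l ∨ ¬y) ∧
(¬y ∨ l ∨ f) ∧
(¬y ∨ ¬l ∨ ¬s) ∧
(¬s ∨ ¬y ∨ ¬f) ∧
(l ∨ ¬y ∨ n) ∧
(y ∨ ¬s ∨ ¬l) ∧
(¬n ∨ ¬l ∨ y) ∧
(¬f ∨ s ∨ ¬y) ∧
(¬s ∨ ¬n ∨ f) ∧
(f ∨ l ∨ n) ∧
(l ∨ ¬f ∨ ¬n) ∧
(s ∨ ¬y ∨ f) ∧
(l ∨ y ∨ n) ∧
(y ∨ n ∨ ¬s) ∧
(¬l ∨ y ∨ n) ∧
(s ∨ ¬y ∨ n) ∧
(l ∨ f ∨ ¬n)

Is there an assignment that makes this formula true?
No

No, the formula is not satisfiable.

No assignment of truth values to the variables can make all 18 clauses true simultaneously.

The formula is UNSAT (unsatisfiable).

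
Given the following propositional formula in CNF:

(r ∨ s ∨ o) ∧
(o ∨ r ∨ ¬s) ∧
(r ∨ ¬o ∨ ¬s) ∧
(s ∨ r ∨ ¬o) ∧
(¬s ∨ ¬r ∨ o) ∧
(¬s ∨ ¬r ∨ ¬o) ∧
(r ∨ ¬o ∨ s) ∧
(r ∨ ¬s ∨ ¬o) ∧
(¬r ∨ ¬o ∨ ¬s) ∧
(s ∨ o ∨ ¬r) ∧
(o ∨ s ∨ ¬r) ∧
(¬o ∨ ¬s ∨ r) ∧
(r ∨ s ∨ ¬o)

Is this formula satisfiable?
Yes

Yes, the formula is satisfiable.

One satisfying assignment is: s=False, r=True, o=True

Verification: With this assignment, all 13 clauses evaluate to true.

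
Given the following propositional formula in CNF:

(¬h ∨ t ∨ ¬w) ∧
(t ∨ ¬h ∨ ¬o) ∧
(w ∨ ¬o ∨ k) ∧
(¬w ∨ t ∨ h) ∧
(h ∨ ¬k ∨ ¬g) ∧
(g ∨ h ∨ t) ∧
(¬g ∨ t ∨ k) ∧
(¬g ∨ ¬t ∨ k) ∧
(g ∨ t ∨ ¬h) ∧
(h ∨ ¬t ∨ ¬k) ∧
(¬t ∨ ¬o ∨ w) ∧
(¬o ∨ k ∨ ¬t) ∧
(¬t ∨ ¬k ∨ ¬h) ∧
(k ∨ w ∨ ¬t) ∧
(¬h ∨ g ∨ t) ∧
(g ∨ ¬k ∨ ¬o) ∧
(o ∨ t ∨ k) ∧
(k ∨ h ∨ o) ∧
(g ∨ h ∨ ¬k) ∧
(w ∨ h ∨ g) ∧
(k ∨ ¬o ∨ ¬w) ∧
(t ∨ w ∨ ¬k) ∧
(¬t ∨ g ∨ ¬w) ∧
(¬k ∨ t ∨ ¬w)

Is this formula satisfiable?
No

No, the formula is not satisfiable.

No assignment of truth values to the variables can make all 24 clauses true simultaneously.

The formula is UNSAT (unsatisfiable).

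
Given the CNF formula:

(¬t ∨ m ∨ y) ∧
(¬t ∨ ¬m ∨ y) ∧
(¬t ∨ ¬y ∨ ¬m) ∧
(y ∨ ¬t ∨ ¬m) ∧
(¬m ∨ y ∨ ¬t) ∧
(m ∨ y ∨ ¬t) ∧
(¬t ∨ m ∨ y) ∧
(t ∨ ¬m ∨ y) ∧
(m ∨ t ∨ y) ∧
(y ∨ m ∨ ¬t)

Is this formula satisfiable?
Yes

Yes, the formula is satisfiable.

One satisfying assignment is: m=False, t=False, y=True

Verification: With this assignment, all 10 clauses evaluate to true.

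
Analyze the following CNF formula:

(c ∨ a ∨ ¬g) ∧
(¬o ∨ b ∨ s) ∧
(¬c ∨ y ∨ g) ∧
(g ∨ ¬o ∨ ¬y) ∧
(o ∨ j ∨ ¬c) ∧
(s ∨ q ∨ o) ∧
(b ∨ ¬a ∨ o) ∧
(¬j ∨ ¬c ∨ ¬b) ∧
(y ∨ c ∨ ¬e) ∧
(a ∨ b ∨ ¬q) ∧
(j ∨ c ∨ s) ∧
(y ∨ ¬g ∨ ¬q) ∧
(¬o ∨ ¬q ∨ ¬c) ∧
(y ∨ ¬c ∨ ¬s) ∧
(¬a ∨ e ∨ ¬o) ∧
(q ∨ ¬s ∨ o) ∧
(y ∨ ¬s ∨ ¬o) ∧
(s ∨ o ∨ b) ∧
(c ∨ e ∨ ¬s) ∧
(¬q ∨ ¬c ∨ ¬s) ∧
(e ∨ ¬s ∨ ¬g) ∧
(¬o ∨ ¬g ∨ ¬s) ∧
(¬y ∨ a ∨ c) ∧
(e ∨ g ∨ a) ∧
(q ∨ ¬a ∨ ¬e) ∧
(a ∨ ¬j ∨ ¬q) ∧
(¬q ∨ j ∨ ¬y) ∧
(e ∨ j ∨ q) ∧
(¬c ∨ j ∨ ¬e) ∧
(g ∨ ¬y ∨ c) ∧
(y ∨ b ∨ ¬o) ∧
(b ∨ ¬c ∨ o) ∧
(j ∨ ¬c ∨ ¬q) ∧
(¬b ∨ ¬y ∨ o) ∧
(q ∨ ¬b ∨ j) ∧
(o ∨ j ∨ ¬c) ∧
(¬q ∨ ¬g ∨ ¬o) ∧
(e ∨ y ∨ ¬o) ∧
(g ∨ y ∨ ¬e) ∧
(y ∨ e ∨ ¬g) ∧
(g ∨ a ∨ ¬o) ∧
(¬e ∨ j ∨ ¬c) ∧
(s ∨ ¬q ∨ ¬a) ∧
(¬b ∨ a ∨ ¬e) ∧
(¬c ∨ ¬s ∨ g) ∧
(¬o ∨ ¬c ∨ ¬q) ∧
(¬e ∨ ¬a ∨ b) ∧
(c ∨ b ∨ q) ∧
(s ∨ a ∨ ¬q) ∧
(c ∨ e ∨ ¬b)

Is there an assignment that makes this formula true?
No

No, the formula is not satisfiable.

No assignment of truth values to the variables can make all 50 clauses true simultaneously.

The formula is UNSAT (unsatisfiable).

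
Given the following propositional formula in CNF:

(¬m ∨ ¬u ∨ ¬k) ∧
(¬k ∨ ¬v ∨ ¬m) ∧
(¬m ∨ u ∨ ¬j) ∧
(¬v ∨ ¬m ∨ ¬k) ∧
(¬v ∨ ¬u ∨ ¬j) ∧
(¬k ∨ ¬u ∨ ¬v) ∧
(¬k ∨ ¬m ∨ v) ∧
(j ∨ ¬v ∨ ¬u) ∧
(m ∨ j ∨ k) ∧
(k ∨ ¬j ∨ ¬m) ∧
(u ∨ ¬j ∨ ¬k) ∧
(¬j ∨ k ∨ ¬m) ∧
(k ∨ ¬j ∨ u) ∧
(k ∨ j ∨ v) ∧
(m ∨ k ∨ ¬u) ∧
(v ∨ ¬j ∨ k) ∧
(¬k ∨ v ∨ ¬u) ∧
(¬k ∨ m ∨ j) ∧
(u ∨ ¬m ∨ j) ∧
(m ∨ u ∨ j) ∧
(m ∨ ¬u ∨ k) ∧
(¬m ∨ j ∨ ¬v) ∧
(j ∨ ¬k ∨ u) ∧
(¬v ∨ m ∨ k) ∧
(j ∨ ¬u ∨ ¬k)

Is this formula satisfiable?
No

No, the formula is not satisfiable.

No assignment of truth values to the variables can make all 25 clauses true simultaneously.

The formula is UNSAT (unsatisfiable).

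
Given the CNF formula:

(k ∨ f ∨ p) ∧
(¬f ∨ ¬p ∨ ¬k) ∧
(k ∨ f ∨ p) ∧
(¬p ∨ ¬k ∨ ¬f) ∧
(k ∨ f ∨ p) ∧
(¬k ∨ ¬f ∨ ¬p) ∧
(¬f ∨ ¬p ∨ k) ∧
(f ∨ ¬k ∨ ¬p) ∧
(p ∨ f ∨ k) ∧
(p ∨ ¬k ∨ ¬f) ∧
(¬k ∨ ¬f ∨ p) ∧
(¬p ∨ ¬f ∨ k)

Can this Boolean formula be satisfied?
Yes

Yes, the formula is satisfiable.

One satisfying assignment is: f=False, p=True, k=False

Verification: With this assignment, all 12 clauses evaluate to true.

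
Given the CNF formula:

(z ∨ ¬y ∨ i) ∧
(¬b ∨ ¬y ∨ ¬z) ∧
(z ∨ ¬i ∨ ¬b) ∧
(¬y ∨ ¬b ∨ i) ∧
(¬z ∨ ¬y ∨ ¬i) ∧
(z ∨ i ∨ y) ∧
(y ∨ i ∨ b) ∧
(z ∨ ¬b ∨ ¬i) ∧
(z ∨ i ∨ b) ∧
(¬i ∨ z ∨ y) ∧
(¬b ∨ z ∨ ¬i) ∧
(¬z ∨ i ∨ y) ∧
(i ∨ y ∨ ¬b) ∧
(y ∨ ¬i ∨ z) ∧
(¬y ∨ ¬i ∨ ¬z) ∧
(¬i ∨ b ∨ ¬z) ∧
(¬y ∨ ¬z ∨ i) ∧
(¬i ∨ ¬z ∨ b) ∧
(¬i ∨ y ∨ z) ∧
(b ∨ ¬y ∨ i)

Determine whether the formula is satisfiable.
Yes

Yes, the formula is satisfiable.

One satisfying assignment is: y=True, b=False, i=True, z=False

Verification: With this assignment, all 20 clauses evaluate to true.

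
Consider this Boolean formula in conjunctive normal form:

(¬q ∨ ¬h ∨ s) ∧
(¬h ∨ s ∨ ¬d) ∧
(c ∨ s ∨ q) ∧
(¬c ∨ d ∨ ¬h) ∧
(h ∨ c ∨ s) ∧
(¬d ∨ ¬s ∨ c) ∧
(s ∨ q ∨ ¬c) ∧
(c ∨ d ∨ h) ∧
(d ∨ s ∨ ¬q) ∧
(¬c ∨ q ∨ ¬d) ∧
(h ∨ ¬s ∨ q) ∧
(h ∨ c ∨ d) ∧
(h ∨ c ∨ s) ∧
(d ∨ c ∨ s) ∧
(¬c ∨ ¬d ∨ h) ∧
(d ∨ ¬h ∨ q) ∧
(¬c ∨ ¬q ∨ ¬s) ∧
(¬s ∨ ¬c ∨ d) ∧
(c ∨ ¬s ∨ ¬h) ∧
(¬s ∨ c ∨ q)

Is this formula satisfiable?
No

No, the formula is not satisfiable.

No assignment of truth values to the variables can make all 20 clauses true simultaneously.

The formula is UNSAT (unsatisfiable).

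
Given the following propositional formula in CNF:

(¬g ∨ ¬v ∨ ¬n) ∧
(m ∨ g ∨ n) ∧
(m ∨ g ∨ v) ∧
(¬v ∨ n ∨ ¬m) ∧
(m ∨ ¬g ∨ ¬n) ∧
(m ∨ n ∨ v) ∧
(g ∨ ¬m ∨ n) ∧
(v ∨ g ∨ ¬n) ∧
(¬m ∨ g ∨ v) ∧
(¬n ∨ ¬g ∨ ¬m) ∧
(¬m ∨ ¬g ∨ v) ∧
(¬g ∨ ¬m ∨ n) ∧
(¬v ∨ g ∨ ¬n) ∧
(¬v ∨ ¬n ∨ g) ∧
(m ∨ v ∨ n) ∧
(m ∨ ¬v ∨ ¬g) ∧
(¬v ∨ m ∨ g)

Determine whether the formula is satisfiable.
No

No, the formula is not satisfiable.

No assignment of truth values to the variables can make all 17 clauses true simultaneously.

The formula is UNSAT (unsatisfiable).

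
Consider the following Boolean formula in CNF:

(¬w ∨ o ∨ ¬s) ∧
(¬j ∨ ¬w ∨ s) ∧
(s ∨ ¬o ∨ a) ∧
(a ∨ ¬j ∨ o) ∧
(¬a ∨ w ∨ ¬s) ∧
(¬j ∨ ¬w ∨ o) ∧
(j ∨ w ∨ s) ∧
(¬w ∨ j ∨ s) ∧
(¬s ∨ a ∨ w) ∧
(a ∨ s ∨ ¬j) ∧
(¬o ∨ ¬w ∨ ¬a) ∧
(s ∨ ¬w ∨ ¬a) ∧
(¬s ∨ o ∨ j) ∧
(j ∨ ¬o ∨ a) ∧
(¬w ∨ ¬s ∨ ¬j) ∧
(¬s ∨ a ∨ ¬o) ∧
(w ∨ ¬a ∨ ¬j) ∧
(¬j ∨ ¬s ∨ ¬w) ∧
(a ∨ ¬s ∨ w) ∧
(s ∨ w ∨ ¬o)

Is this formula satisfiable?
No

No, the formula is not satisfiable.

No assignment of truth values to the variables can make all 20 clauses true simultaneously.

The formula is UNSAT (unsatisfiable).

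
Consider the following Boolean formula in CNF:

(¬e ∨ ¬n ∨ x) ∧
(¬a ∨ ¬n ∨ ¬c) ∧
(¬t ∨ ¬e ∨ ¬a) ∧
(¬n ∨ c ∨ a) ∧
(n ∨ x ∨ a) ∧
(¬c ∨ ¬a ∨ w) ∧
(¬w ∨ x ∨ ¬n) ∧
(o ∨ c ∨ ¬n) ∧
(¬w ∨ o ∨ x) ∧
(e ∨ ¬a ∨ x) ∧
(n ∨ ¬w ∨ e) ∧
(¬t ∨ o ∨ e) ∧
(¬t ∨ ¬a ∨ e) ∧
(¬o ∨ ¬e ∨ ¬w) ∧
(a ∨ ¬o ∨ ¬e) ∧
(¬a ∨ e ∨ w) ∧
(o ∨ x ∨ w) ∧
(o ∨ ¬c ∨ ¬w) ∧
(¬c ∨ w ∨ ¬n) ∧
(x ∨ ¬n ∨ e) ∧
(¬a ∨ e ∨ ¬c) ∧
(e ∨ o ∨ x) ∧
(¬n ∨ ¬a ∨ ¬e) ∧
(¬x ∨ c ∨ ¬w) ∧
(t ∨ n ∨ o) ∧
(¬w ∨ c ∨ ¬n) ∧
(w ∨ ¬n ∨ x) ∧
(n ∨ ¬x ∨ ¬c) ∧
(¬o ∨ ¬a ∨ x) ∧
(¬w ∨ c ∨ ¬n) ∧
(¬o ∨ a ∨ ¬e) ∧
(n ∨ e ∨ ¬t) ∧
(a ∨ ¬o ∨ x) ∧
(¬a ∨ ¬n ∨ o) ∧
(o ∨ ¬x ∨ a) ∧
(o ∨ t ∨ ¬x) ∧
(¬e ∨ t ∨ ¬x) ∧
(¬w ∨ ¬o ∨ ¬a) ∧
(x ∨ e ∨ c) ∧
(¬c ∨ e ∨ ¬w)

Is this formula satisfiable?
Yes

Yes, the formula is satisfiable.

One satisfying assignment is: c=False, x=True, o=True, t=False, e=False, w=False, n=False, a=False

Verification: With this assignment, all 40 clauses evaluate to true.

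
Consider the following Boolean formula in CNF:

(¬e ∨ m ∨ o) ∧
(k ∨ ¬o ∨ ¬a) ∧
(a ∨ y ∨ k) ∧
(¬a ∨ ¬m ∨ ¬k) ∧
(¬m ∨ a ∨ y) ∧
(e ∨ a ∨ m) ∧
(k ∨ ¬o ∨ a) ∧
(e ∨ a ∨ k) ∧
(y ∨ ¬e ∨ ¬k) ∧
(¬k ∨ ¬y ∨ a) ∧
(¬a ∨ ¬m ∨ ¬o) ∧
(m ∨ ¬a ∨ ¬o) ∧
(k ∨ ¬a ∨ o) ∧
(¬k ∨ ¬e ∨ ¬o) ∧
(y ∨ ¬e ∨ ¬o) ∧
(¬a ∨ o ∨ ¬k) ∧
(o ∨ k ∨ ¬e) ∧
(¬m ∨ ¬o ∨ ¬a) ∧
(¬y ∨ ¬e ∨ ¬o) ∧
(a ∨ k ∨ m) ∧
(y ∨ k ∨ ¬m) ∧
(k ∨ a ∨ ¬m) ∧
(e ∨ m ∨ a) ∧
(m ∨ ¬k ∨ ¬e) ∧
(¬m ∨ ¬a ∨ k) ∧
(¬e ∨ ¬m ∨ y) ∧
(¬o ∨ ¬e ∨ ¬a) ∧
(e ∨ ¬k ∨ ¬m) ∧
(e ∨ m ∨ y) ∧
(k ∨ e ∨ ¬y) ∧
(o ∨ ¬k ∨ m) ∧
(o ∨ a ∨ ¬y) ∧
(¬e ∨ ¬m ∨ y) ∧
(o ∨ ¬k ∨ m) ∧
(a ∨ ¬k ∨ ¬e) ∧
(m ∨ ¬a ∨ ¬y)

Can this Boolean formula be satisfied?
No

No, the formula is not satisfiable.

No assignment of truth values to the variables can make all 36 clauses true simultaneously.

The formula is UNSAT (unsatisfiable).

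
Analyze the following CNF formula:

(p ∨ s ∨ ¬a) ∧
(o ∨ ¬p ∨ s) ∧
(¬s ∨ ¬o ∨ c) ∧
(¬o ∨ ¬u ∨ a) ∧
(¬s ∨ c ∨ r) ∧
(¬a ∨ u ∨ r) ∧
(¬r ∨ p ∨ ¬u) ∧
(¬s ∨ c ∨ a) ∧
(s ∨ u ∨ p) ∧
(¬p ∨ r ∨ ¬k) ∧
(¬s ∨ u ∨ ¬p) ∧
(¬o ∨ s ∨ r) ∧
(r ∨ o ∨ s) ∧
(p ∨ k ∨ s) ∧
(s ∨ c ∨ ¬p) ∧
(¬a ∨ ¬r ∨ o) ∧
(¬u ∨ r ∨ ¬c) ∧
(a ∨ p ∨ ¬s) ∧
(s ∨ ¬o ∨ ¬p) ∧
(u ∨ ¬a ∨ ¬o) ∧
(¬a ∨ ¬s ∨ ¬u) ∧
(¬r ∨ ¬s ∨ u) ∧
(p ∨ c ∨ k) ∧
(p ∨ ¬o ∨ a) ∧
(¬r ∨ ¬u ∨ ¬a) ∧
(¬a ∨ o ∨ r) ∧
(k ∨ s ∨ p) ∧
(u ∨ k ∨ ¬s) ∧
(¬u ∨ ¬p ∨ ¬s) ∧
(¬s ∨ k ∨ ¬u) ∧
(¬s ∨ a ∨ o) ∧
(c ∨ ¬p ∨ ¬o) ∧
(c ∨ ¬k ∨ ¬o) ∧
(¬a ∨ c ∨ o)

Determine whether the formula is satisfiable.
No

No, the formula is not satisfiable.

No assignment of truth values to the variables can make all 34 clauses true simultaneously.

The formula is UNSAT (unsatisfiable).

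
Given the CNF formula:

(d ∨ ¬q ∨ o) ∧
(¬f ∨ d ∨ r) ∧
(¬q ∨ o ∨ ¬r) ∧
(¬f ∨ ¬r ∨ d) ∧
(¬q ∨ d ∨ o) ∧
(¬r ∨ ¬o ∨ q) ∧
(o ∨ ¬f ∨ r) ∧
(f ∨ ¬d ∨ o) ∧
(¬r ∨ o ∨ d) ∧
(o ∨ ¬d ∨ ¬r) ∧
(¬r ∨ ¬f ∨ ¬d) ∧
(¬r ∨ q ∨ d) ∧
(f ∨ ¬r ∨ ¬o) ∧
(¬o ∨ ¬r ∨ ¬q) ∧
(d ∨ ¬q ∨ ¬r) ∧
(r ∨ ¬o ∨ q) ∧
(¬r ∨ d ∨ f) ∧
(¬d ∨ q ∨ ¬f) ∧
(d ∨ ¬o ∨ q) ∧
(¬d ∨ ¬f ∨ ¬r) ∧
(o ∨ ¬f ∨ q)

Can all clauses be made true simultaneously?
Yes

Yes, the formula is satisfiable.

One satisfying assignment is: f=False, r=False, o=False, d=False, q=False

Verification: With this assignment, all 21 clauses evaluate to true.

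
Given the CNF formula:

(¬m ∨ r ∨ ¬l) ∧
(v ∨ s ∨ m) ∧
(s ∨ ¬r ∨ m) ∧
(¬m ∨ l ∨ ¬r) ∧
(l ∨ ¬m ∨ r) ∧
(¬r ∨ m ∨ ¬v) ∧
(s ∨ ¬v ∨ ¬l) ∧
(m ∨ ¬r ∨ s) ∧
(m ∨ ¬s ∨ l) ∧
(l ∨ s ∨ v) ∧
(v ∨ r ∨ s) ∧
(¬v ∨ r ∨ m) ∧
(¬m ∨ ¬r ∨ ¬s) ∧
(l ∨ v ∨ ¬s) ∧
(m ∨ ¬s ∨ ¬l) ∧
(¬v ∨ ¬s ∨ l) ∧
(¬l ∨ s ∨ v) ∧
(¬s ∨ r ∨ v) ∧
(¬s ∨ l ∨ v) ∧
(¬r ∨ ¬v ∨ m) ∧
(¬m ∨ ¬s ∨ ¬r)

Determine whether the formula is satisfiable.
No

No, the formula is not satisfiable.

No assignment of truth values to the variables can make all 21 clauses true simultaneously.

The formula is UNSAT (unsatisfiable).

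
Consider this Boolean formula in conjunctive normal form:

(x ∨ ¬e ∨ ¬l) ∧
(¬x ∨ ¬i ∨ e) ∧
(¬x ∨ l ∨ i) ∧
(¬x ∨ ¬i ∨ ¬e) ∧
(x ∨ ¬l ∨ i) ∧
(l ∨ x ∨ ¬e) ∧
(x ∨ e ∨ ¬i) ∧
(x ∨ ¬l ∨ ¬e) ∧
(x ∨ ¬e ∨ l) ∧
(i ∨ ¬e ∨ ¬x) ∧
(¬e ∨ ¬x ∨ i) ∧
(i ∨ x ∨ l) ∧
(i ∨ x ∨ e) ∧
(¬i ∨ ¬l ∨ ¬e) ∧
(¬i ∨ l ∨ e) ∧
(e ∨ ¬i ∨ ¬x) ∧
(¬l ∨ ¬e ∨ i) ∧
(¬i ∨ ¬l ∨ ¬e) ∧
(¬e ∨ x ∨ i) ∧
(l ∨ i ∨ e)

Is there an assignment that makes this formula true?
Yes

Yes, the formula is satisfiable.

One satisfying assignment is: l=True, e=False, i=False, x=True

Verification: With this assignment, all 20 clauses evaluate to true.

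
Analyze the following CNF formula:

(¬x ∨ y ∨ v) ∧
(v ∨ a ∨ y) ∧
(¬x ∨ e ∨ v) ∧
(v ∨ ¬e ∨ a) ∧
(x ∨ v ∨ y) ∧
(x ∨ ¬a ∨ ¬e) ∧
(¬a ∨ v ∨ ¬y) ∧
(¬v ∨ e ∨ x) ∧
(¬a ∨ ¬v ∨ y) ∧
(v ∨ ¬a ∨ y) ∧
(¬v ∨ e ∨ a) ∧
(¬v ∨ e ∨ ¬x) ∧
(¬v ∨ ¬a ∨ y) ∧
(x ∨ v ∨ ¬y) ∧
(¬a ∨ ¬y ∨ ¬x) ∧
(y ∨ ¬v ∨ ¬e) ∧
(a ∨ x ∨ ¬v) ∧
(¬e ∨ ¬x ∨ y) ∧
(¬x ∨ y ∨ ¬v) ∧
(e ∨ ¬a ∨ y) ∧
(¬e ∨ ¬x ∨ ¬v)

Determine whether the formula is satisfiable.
No

No, the formula is not satisfiable.

No assignment of truth values to the variables can make all 21 clauses true simultaneously.

The formula is UNSAT (unsatisfiable).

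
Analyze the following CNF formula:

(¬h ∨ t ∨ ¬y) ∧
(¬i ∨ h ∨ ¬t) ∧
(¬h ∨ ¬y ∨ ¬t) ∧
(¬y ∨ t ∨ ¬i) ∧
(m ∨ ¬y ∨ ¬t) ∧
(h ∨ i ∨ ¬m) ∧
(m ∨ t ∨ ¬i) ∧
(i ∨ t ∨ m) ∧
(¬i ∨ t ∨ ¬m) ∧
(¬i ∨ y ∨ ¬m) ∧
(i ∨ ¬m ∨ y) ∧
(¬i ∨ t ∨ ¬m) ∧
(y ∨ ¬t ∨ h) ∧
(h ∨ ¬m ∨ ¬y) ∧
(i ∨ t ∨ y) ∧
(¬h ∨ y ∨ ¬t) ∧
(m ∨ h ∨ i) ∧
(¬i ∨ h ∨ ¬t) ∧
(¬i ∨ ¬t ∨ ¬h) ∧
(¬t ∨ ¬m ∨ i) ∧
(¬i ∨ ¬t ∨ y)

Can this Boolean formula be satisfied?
No

No, the formula is not satisfiable.

No assignment of truth values to the variables can make all 21 clauses true simultaneously.

The formula is UNSAT (unsatisfiable).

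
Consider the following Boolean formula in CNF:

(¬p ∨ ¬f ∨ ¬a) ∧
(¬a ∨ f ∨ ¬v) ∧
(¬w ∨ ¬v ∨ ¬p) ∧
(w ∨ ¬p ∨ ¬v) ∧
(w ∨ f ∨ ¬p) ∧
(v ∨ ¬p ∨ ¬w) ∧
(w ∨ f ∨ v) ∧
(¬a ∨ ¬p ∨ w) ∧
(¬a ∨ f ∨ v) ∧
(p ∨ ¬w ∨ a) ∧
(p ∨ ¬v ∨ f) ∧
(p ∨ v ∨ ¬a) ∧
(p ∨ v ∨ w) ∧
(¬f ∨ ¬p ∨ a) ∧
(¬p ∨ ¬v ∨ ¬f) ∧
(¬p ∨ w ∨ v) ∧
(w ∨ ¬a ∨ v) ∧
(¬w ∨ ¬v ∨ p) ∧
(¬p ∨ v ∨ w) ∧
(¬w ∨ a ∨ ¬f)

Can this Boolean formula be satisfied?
Yes

Yes, the formula is satisfiable.

One satisfying assignment is: f=True, a=False, w=False, p=False, v=True

Verification: With this assignment, all 20 clauses evaluate to true.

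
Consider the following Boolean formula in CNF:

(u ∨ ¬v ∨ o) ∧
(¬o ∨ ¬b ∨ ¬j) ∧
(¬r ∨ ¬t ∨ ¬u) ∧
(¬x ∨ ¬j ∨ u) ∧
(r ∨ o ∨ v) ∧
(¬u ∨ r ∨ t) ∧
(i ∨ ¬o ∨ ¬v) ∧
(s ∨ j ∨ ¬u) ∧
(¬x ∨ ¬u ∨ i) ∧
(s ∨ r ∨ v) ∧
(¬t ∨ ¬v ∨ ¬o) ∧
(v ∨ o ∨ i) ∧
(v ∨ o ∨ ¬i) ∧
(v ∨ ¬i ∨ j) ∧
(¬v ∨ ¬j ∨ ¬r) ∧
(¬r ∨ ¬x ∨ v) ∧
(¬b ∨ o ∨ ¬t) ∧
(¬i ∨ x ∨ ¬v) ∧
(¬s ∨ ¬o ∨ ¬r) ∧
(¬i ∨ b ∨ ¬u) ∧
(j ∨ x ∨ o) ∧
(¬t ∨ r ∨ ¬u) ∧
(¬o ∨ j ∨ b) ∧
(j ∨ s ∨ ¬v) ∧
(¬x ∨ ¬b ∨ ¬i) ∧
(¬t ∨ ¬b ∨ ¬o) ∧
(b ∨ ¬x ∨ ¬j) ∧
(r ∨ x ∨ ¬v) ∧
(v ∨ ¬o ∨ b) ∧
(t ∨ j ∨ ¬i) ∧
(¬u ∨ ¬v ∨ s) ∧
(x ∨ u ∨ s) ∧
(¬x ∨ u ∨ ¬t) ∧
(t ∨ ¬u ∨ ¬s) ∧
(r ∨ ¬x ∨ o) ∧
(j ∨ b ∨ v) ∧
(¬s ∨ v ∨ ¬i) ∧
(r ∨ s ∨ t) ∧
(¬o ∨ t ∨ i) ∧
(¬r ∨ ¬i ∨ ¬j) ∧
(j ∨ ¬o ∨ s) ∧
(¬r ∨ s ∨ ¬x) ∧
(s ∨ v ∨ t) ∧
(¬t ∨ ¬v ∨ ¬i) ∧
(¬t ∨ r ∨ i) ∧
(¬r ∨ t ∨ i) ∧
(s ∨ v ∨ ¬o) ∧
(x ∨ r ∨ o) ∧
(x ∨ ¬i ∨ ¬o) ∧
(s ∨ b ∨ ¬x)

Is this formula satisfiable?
No

No, the formula is not satisfiable.

No assignment of truth values to the variables can make all 50 clauses true simultaneously.

The formula is UNSAT (unsatisfiable).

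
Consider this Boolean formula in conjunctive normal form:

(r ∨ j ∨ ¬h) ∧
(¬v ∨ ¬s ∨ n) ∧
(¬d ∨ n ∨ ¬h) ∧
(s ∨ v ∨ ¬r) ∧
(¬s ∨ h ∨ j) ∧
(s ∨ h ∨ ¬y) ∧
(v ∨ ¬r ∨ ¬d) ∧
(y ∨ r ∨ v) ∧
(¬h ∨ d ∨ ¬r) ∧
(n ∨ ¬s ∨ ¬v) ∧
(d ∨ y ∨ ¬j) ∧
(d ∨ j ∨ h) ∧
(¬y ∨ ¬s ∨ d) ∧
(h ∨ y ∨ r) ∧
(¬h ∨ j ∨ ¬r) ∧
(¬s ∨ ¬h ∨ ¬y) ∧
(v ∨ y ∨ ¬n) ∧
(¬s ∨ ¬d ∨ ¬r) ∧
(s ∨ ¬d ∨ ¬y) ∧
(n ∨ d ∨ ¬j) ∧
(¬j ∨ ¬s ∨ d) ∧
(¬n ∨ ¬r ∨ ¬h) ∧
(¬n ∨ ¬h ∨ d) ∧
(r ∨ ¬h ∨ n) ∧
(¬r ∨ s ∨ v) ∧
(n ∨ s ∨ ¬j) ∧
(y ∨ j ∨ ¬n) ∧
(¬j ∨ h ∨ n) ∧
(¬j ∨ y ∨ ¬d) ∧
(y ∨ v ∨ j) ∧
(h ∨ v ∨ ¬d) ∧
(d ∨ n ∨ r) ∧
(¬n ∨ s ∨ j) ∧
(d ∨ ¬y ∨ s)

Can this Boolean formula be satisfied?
Yes

Yes, the formula is satisfiable.

One satisfying assignment is: s=False, y=False, r=True, h=False, v=True, j=False, d=True, n=False

Verification: With this assignment, all 34 clauses evaluate to true.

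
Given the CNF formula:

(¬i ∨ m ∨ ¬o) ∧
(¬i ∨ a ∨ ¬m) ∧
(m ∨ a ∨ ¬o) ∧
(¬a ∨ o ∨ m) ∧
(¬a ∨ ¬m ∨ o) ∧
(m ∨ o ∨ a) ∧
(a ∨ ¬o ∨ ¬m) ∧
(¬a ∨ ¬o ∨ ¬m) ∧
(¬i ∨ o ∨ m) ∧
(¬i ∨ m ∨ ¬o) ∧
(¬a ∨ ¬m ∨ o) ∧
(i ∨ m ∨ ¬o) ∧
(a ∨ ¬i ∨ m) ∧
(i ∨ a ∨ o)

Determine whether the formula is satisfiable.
No

No, the formula is not satisfiable.

No assignment of truth values to the variables can make all 14 clauses true simultaneously.

The formula is UNSAT (unsatisfiable).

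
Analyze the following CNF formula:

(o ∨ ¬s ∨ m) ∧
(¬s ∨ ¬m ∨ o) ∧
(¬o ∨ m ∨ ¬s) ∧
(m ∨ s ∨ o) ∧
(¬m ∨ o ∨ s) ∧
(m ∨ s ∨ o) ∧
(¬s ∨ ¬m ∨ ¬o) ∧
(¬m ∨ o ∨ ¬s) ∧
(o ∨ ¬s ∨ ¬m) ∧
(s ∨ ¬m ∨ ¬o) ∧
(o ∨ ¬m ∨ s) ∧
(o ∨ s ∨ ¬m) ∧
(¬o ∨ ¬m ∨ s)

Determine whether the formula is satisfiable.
Yes

Yes, the formula is satisfiable.

One satisfying assignment is: m=False, o=True, s=False

Verification: With this assignment, all 13 clauses evaluate to true.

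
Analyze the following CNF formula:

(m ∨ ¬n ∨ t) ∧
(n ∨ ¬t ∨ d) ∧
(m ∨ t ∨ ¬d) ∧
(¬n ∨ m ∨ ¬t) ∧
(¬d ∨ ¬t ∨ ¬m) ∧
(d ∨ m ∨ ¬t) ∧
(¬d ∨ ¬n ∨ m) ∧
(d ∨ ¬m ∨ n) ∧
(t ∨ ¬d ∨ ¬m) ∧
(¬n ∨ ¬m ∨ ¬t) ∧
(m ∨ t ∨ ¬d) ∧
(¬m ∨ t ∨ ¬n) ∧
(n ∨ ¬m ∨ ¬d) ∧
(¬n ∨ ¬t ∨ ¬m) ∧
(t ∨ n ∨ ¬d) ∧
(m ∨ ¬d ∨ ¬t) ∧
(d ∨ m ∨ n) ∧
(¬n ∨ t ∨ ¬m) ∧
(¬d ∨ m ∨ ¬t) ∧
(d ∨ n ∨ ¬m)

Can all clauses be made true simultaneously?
No

No, the formula is not satisfiable.

No assignment of truth values to the variables can make all 20 clauses true simultaneously.

The formula is UNSAT (unsatisfiable).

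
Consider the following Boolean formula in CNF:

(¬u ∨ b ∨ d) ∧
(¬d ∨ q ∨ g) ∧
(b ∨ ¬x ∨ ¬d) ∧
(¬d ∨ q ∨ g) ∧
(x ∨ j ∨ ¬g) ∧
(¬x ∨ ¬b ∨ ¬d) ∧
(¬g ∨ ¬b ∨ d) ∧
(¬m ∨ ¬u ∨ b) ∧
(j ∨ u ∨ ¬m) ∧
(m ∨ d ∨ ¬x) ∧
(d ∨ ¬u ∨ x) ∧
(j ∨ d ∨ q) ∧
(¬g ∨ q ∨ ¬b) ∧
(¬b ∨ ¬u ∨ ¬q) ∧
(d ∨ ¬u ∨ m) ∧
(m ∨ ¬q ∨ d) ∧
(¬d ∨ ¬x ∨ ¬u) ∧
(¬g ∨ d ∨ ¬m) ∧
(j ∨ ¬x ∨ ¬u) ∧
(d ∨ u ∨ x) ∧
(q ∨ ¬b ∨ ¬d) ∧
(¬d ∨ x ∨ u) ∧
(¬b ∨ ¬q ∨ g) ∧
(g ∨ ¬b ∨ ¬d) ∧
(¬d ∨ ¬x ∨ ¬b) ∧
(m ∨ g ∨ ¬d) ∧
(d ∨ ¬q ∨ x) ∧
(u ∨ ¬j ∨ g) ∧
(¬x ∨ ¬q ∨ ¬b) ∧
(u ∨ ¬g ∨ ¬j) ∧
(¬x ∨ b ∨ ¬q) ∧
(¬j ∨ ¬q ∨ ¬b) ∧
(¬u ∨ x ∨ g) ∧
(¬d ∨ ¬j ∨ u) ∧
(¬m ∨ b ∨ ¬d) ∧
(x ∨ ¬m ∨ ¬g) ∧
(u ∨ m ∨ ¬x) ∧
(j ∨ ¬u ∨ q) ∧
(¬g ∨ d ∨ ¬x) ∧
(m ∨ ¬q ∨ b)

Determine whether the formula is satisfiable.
Yes

Yes, the formula is satisfiable.

One satisfying assignment is: g=True, q=False, j=True, u=True, x=False, d=True, b=False, m=False

Verification: With this assignment, all 40 clauses evaluate to true.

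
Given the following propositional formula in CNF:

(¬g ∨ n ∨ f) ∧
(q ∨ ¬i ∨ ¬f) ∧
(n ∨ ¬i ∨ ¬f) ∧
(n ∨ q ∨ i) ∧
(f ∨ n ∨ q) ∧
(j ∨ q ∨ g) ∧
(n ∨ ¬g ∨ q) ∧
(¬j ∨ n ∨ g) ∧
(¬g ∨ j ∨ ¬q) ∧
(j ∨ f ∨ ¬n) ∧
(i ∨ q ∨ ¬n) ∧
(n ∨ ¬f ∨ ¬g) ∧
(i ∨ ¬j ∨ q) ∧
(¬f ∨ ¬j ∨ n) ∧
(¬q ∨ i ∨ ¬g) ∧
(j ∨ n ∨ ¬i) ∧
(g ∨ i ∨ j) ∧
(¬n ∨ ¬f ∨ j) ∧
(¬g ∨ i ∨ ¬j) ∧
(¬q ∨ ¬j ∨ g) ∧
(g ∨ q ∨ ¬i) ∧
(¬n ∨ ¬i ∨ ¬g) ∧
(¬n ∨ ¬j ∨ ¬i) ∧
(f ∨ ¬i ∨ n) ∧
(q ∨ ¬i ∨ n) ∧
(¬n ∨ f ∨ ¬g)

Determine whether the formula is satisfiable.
No

No, the formula is not satisfiable.

No assignment of truth values to the variables can make all 26 clauses true simultaneously.

The formula is UNSAT (unsatisfiable).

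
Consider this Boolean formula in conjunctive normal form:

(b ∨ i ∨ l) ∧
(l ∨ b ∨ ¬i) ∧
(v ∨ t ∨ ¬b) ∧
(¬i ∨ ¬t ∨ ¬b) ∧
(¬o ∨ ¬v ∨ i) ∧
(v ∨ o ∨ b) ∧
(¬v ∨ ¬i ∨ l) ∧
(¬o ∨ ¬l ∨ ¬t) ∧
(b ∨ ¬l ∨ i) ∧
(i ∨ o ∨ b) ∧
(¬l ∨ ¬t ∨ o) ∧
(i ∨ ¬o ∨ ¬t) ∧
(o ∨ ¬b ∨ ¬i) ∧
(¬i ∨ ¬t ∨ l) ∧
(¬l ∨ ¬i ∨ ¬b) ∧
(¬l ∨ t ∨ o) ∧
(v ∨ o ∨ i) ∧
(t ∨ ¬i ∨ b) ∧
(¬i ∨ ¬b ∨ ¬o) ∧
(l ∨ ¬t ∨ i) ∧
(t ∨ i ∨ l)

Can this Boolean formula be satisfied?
No

No, the formula is not satisfiable.

No assignment of truth values to the variables can make all 21 clauses true simultaneously.

The formula is UNSAT (unsatisfiable).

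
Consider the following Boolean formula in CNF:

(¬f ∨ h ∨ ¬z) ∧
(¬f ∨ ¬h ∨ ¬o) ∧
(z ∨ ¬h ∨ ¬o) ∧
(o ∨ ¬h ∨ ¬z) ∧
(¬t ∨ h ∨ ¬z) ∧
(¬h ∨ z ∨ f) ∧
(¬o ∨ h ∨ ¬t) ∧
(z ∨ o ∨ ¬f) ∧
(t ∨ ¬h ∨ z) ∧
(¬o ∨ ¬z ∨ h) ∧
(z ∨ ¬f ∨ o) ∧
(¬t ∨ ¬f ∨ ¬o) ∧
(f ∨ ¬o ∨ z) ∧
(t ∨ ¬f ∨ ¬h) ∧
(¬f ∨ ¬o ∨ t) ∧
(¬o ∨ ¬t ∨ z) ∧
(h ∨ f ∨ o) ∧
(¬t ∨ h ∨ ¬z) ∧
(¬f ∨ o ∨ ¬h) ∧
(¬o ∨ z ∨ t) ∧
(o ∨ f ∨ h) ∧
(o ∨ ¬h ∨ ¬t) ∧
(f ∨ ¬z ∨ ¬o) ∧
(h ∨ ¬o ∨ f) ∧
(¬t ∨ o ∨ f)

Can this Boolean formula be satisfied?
No

No, the formula is not satisfiable.

No assignment of truth values to the variables can make all 25 clauses true simultaneously.

The formula is UNSAT (unsatisfiable).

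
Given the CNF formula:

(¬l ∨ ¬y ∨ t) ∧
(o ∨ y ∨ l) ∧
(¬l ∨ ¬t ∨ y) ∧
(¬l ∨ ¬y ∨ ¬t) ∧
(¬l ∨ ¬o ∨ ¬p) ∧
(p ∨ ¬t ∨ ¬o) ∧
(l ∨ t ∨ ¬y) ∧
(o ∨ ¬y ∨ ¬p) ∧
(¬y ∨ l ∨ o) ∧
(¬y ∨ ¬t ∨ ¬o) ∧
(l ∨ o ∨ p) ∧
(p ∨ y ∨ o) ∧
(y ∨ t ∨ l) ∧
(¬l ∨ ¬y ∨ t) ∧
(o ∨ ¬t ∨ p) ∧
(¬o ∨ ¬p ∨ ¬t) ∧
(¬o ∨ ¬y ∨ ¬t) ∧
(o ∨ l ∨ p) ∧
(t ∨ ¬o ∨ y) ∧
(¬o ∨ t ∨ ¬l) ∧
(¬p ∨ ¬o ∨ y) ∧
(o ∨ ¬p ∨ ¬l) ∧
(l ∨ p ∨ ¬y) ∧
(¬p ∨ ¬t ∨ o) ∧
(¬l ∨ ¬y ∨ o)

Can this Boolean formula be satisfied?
No

No, the formula is not satisfiable.

No assignment of truth values to the variables can make all 25 clauses true simultaneously.

The formula is UNSAT (unsatisfiable).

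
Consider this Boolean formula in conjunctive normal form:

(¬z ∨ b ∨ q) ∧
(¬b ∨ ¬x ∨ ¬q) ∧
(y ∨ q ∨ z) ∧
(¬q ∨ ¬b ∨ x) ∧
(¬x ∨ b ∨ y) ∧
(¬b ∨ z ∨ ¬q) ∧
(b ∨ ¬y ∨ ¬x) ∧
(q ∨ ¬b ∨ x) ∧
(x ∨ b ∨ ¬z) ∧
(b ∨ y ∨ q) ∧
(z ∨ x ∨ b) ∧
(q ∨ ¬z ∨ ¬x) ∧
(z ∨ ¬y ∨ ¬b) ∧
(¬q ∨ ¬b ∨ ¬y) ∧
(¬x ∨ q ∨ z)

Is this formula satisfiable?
No

No, the formula is not satisfiable.

No assignment of truth values to the variables can make all 15 clauses true simultaneously.

The formula is UNSAT (unsatisfiable).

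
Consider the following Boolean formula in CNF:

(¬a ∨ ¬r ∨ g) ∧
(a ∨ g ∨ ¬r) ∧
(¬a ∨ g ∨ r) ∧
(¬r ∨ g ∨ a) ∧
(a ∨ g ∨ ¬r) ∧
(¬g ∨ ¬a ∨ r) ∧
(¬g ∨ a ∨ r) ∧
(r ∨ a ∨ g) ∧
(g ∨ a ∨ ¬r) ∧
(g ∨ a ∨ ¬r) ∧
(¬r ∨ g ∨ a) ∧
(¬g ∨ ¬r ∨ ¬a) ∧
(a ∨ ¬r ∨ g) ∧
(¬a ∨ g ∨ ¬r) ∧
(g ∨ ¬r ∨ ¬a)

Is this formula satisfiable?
Yes

Yes, the formula is satisfiable.

One satisfying assignment is: r=True, a=False, g=True

Verification: With this assignment, all 15 clauses evaluate to true.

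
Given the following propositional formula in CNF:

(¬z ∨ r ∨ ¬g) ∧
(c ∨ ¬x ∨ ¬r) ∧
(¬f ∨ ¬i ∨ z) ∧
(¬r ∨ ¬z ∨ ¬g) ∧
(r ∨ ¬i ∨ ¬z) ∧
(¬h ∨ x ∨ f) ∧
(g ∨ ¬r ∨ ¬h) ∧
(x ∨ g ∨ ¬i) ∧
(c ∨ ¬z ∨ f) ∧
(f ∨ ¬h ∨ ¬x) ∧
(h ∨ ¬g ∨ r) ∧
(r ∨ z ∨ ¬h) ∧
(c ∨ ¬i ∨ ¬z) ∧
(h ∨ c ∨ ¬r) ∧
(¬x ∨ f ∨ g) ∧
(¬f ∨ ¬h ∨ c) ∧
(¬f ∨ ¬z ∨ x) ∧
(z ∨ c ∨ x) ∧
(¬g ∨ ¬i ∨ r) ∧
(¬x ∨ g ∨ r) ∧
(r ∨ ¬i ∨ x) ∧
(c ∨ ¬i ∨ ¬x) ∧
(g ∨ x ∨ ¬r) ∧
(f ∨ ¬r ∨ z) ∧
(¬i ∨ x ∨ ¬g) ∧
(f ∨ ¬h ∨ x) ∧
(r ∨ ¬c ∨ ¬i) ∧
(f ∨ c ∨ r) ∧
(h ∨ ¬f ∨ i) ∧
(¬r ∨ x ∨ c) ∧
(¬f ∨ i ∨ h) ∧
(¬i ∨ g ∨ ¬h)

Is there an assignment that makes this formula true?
Yes

Yes, the formula is satisfiable.

One satisfying assignment is: h=False, z=True, c=True, f=False, r=False, g=False, x=False, i=False

Verification: With this assignment, all 32 clauses evaluate to true.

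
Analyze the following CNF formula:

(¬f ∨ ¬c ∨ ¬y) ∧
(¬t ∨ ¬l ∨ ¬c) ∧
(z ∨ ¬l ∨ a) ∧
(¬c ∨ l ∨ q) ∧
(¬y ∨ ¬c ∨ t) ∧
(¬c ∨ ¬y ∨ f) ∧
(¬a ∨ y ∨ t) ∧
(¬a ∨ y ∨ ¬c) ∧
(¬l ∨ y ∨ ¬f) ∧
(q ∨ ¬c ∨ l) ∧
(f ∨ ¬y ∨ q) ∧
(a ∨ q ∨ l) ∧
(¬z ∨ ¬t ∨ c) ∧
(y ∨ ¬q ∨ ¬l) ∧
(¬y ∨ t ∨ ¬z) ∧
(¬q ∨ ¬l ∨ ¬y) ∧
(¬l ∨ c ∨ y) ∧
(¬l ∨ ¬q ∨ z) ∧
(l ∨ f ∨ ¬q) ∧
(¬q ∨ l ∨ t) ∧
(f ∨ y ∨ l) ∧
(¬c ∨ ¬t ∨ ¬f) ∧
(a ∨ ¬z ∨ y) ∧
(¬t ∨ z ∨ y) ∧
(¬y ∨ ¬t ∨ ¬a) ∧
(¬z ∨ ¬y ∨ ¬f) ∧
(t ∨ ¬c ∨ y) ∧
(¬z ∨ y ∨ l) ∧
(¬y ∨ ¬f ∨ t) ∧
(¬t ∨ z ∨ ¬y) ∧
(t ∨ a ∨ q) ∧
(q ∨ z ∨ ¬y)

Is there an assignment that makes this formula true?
No

No, the formula is not satisfiable.

No assignment of truth values to the variables can make all 32 clauses true simultaneously.

The formula is UNSAT (unsatisfiable).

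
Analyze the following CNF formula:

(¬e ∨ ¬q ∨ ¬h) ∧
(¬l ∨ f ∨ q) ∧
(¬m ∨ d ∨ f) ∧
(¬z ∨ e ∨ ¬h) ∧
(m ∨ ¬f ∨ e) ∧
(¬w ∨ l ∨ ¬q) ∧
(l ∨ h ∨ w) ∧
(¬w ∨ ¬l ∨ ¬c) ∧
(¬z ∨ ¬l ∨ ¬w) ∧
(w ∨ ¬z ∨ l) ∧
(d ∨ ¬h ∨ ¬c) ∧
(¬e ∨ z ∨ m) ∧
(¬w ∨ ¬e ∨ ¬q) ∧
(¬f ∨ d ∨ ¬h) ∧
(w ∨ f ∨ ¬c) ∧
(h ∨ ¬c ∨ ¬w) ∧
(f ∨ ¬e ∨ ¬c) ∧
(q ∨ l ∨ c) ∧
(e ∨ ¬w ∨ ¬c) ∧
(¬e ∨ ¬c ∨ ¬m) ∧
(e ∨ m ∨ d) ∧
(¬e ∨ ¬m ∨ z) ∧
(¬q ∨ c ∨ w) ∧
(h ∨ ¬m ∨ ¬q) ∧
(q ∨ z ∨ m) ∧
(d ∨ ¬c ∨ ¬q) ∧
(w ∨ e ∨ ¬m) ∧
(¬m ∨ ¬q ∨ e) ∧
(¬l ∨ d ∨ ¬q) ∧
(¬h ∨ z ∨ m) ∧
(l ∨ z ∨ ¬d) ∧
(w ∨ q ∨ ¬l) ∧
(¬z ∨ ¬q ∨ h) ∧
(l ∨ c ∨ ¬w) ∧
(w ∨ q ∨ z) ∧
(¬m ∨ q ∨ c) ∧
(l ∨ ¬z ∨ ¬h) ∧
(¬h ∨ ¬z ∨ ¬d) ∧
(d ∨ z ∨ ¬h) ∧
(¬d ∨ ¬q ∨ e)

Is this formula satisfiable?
No

No, the formula is not satisfiable.

No assignment of truth values to the variables can make all 40 clauses true simultaneously.

The formula is UNSAT (unsatisfiable).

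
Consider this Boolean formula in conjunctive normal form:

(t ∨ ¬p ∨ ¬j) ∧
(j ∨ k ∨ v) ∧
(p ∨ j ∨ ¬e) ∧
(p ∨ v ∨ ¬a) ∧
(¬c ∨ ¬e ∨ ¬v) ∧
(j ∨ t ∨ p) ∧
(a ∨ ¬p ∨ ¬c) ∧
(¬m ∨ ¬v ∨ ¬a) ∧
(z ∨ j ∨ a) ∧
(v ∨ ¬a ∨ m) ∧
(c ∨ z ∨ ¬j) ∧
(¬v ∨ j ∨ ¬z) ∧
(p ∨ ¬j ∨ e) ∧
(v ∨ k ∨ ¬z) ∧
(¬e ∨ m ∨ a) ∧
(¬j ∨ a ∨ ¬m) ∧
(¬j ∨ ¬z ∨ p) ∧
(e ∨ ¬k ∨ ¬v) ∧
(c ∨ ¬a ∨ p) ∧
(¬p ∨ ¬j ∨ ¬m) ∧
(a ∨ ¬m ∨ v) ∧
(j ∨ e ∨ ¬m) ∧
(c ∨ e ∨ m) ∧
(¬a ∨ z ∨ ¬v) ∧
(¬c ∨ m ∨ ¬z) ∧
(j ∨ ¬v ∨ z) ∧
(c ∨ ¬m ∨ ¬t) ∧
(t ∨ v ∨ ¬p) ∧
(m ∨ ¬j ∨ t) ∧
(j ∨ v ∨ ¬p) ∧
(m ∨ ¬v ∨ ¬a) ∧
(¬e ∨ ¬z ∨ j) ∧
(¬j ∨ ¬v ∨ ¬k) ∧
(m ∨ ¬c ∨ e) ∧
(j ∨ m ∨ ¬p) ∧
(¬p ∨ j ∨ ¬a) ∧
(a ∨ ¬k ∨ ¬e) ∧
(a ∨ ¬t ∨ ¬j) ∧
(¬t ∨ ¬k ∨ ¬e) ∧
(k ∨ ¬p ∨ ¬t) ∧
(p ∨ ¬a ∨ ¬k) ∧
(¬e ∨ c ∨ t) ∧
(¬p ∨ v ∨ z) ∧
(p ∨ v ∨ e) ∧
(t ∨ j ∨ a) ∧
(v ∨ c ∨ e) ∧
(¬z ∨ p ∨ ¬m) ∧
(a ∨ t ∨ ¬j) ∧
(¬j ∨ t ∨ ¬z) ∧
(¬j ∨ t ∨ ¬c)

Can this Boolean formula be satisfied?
No

No, the formula is not satisfiable.

No assignment of truth values to the variables can make all 50 clauses true simultaneously.

The formula is UNSAT (unsatisfiable).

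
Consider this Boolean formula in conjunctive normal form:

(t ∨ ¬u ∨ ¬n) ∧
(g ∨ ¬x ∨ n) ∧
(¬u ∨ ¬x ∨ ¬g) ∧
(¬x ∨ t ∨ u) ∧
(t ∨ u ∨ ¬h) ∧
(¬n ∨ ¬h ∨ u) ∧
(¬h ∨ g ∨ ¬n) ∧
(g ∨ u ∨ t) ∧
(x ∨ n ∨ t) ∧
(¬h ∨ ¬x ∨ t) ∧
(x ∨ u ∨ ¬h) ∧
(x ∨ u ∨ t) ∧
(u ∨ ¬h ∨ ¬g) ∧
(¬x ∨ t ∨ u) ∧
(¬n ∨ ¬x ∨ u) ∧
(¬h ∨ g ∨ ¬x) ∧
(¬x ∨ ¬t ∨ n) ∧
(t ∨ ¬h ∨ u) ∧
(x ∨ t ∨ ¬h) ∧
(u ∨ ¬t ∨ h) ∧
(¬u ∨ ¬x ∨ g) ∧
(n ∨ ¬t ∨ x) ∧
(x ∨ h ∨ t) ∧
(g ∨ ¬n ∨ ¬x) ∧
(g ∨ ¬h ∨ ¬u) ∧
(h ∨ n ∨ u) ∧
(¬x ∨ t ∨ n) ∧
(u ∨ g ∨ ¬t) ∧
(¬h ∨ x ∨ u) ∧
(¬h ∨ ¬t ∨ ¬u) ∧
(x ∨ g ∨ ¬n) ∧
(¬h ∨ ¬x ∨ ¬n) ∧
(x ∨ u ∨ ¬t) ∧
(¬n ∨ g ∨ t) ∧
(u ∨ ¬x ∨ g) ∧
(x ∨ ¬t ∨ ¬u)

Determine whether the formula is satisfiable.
No

No, the formula is not satisfiable.

No assignment of truth values to the variables can make all 36 clauses true simultaneously.

The formula is UNSAT (unsatisfiable).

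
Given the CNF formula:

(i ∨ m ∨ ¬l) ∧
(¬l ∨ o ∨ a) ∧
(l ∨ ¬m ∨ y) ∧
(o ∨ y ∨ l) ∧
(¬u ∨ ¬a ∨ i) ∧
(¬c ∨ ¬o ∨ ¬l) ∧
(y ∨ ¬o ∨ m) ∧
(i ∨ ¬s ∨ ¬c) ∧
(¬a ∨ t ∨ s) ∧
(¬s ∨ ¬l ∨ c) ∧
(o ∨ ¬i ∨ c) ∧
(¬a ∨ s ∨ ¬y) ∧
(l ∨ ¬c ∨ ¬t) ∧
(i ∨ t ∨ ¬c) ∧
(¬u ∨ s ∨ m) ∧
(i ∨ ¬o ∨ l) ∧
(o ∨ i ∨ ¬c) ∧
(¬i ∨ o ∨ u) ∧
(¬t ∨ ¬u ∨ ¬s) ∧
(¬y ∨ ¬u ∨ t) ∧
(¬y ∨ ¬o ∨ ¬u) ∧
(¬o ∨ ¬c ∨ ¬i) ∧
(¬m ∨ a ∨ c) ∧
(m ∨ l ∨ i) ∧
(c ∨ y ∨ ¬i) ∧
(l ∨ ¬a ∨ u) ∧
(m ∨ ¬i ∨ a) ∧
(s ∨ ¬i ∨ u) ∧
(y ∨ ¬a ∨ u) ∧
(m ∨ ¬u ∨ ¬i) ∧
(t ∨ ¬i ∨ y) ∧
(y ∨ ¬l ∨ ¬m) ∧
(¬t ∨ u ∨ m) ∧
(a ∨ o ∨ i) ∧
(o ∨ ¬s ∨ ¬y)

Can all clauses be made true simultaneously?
No

No, the formula is not satisfiable.

No assignment of truth values to the variables can make all 35 clauses true simultaneously.

The formula is UNSAT (unsatisfiable).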